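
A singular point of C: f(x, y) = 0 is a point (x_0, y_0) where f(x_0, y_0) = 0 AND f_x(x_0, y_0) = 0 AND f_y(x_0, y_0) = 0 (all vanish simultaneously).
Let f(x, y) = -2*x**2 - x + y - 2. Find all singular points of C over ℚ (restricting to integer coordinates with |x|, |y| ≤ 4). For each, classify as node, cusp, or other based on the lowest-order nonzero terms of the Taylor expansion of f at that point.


No singular points in the scanned grid; C is smooth there.

Compute partial derivatives:
  f_x = -4*x - 1.
  f_y = 1.
f_y = 1 is a nonzero constant, so f_y never vanishes: no point (x, y) can satisfy f = f_x = f_y = 0. In particular no (x, y) ∈ {−4, ..., 4}² is singular; the curve is smooth.


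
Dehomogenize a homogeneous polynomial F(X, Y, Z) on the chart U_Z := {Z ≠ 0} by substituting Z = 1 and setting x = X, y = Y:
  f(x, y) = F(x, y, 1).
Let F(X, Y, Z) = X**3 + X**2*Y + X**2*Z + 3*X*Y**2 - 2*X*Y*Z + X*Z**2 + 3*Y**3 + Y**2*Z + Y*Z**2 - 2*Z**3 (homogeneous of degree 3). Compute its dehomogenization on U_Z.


f(x, y) = x**3 + x**2*y + x**2 + 3*x*y**2 - 2*x*y + x + 3*y**3 + y**2 + y - 2

On U_Z we set Z = 1. Each monomial c·X^i·Y^j·Z^k in F becomes c·x^i·y^j·1^k = c·x^i·y^j.
Substituting Z = 1: F(X, Y, 1) = x**3 + x**2*y + x**2 + 3*x*y**2 - 2*x*y + x + 3*y**3 + y**2 + y - 2.
Note: deg(f) ≤ deg(F) = 3; strict inequality happens when F is divisible by Z (lost terms).


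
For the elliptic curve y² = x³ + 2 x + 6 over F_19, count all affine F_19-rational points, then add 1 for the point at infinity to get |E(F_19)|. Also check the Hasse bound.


Affine points = {(0, 5), (0, 14), (1, 3), (1, 16), (3, 1), (3, 18), (6, 5), (6, 14), (10, 0), (13, 5), (13, 14), (14, 2), (14, 17), (16, 7), (16, 12)}; affine count = 15; |E(F_19)| = 16.

Discriminant check: Δ ∝ 4a³ + 27b² = 4·2³ + 27·6² = 4·8 + 27·36 ≡ 16 (mod 19). Nonzero ⇒ E is nonsingular.
For each x ∈ F_19, compute rhs = x³ + 2·x + 6 mod 19, then count y ∈ F_19 with y² ≡ rhs.
  x = 0: rhs = 6, matching y values: 5, 14 (2 points).
  x = 1: rhs = 9, matching y values: 3, 16 (2 points).
  x = 2: rhs = 18, matching y values: none (0 points).
  x = 3: rhs = 1, matching y values: 1, 18 (2 points).
  x = 4: rhs = 2, matching y values: none (0 points).
  x = 5: rhs = 8, matching y values: none (0 points).
  x = 6: rhs = 6, matching y values: 5, 14 (2 points).
  x = 7: rhs = 2, matching y values: none (0 points).
  x = 8: rhs = 2, matching y values: none (0 points).
  x = 9: rhs = 12, matching y values: none (0 points).
  x = 10: rhs = 0, matching y values: 0 (1 points).
  x = 11: rhs = 10, matching y values: none (0 points).
  x = 12: rhs = 10, matching y values: none (0 points).
  x = 13: rhs = 6, matching y values: 5, 14 (2 points).
  x = 14: rhs = 4, matching y values: 2, 17 (2 points).
  x = 15: rhs = 10, matching y values: none (0 points).
  x = 16: rhs = 11, matching y values: 7, 12 (2 points).
  x = 17: rhs = 13, matching y values: none (0 points).
  x = 18: rhs = 3, matching y values: none (0 points).
Total affine count: 15.
Full point count |E(F_19)| = 15 + 1 = 16.
Hasse bound: |16 − (19+1)| = |-4| = 4 ≤ 2√19 ≈ 8.7178 ✓.


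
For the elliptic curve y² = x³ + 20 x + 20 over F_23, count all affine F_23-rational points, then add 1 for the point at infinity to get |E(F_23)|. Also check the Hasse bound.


Affine points = {(1, 8), (1, 15), (4, 7), (4, 16), (8, 5), (8, 18), (9, 3), (9, 20), (10, 1), (10, 22), (13, 4), (13, 19), (14, 10), (14, 13), (17, 11), (17, 12), (18, 5), (18, 18), (20, 5), (20, 18), (21, 8), (21, 15)}; affine count = 22; |E(F_23)| = 23.

Discriminant check: Δ ∝ 4a³ + 27b² = 4·20³ + 27·20² = 4·8000 + 27·400 ≡ 20 (mod 23). Nonzero ⇒ E is nonsingular.
For each x ∈ F_23, compute rhs = x³ + 20·x + 20 mod 23, then count y ∈ F_23 with y² ≡ rhs.
  x = 0: rhs = 20, matching y values: none (0 points).
  x = 1: rhs = 18, matching y values: 8, 15 (2 points).
  x = 2: rhs = 22, matching y values: none (0 points).
  x = 3: rhs = 15, matching y values: none (0 points).
  x = 4: rhs = 3, matching y values: 7, 16 (2 points).
  x = 5: rhs = 15, matching y values: none (0 points).
  x = 6: rhs = 11, matching y values: none (0 points).
  x = 7: rhs = 20, matching y values: none (0 points).
  x = 8: rhs = 2, matching y values: 5, 18 (2 points).
  x = 9: rhs = 9, matching y values: 3, 20 (2 points).
  x = 10: rhs = 1, matching y values: 1, 22 (2 points).
  x = 11: rhs = 7, matching y values: none (0 points).
  x = 12: rhs = 10, matching y values: none (0 points).
  x = 13: rhs = 16, matching y values: 4, 19 (2 points).
  x = 14: rhs = 8, matching y values: 10, 13 (2 points).
  x = 15: rhs = 15, matching y values: none (0 points).
  x = 16: rhs = 20, matching y values: none (0 points).
  x = 17: rhs = 6, matching y values: 11, 12 (2 points).
  x = 18: rhs = 2, matching y values: 5, 18 (2 points).
  x = 19: rhs = 14, matching y values: none (0 points).
  x = 20: rhs = 2, matching y values: 5, 18 (2 points).
  x = 21: rhs = 18, matching y values: 8, 15 (2 points).
  x = 22: rhs = 22, matching y values: none (0 points).
Total affine count: 22.
Full point count |E(F_23)| = 22 + 1 = 23.
Hasse bound: |23 − (23+1)| = |-1| = 1 ≤ 2√23 ≈ 9.5917 ✓.


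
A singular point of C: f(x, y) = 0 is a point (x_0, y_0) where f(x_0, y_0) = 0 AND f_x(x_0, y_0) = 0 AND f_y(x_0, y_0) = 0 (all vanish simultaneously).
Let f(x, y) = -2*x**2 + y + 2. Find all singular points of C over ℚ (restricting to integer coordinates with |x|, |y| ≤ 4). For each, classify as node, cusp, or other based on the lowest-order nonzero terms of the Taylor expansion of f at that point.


No singular points in the scanned grid; C is smooth there.

Compute partial derivatives:
  f_x = -4*x.
  f_y = 1.
f_y = 1 is a nonzero constant, so f_y never vanishes: no point (x, y) can satisfy f = f_x = f_y = 0. In particular no (x, y) ∈ {−4, ..., 4}² is singular; the curve is smooth.


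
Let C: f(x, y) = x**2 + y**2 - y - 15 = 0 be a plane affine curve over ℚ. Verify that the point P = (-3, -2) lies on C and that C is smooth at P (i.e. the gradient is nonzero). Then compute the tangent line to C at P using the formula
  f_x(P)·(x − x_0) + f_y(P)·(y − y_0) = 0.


Tangent line at P: -6*x - 5*y - 28 = 0.

Step 1: f(-3, -2) = 0, so P lies on C.
Step 2: partial derivatives
  f_x(x, y) = 2*x, f_y(x, y) = 2*y - 1.
  f_x(P) = -6, f_y(P) = -5 (gradient nonzero, so P is smooth).
Step 3: tangent line at P: -6·(x − -3) + -5·(y − -2) = 0.
Expanding: -6*x - 5*y - 28 = 0.


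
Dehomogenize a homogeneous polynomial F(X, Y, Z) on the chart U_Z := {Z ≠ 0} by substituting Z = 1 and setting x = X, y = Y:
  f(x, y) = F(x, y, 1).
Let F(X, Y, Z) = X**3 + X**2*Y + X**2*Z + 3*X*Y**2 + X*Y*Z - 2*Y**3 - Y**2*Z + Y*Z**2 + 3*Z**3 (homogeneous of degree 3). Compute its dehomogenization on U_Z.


f(x, y) = x**3 + x**2*y + x**2 + 3*x*y**2 + x*y - 2*y**3 - y**2 + y + 3

On U_Z we set Z = 1. Each monomial c·X^i·Y^j·Z^k in F becomes c·x^i·y^j·1^k = c·x^i·y^j.
Substituting Z = 1: F(X, Y, 1) = x**3 + x**2*y + x**2 + 3*x*y**2 + x*y - 2*y**3 - y**2 + y + 3.
Note: deg(f) ≤ deg(F) = 3; strict inequality happens when F is divisible by Z (lost terms).


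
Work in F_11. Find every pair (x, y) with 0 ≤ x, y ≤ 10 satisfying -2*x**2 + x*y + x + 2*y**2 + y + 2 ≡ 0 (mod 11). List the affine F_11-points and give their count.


Affine F_11-points: {(6, 1)}; count = 1.

For each of the 121 pairs (x, y) ∈ F_11², evaluate f(x, y) mod 11. Record the zeros.
  x = 0: [0↦2, 1↦5, 2↦1, 3↦1, 4↦5, 5↦2, 6↦3, 7↦8, 8↦6, 9↦8, 10↦3]  zeros at y ∈ ∅
  x = 1: [0↦1, 1↦5, 2↦2, 3↦3, 4↦8, 5↦6, 6↦8, 7↦3, 8↦2, 9↦5, 10↦1]  zeros at y ∈ ∅
  x = 2: [0↦7, 1↦1, 2↦10, 3↦1, 4↦7, 5↦6, 6↦9, 7↦5, 8↦5, 9↦9, 10↦6]  zeros at y ∈ ∅
  x = 3: [0↦9, 1↦4, 2↦3, 3↦6, 4↦2, 5↦2, 6↦6, 7↦3, 8↦4, 9↦9, 10↦7]  zeros at y ∈ ∅
  x = 4: [0↦7, 1↦3, 2↦3, 3↦7, 4↦4, 5↦5, 6↦10, 7↦8, 8↦10, 9↦5, 10↦4]  zeros at y ∈ ∅
  x = 5: [0↦1, 1↦9, 2↦10, 3↦4, 4↦2, 5↦4, 6↦10, 7↦9, 8↦1, 9↦8, 10↦8]  zeros at y ∈ ∅
  x = 6: [0↦2, 1↦0, 2↦2, 3↦8, 4↦7, 5↦10, 6↦6, 7↦6, 8↦10, 9↦7, 10↦8]  zeros at y ∈ {1}
  x = 7: [0↦10, 1↦9, 2↦1, 3↦8, 4↦8, 5↦1, 6↦9, 7↦10, 8↦4, 9↦2, 10↦4]  zeros at y ∈ ∅
  x = 8: [0↦3, 1↦3, 2↦7, 3↦4, 4↦5, 5↦10, 6↦8, 7↦10, 8↦5, 9↦4, 10↦7]  zeros at y ∈ ∅
  x = 9: [0↦3, 1↦4, 2↦9, 3↦7, 4↦9, 5↦4, 6↦3, 7↦6, 8↦2, 9↦2, 10↦6]  zeros at y ∈ ∅
  x = 10: [0↦10, 1↦1, 2↦7, 3↦6, 4↦9, 5↦5, 6↦5, 7↦9, 8↦6, 9↦7, 10↦1]  zeros at y ∈ ∅
Collecting zeros: affine points = {(6, 1)}.
Total count |C(F_11)_aff| = 1.


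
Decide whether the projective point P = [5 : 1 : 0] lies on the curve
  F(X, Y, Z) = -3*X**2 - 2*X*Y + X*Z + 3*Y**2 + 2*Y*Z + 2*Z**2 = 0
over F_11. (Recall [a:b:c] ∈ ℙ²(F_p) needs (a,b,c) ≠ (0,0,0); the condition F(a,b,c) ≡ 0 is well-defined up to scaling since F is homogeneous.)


F(5,1,0) ≡ 6 (mod 11); P is NOT on the curve.

Evaluate F(5, 1, 0) term-by-term (mod 11).
  -3*X**2 ↦ -3·25·1·1 = -75
  -2*X*Y ↦ -2·5·1·1 = -10
  X*Z ↦ 1·5·1·0 = 0
  3*Y**2 ↦ 3·1·1·1 = 3
  2*Y*Z ↦ 2·1·1·0 = 0
  2*Z**2 ↦ 2·1·1·0 = 0
Sum: F(5, 1, 0) = (-75) + (-10) + (0) + (3) + (0) + (0) = -82.
Reducing mod 11: -82 ≡ 6 (mod 11).
Since F(a, b, c) ≡ 6 ≠ 0 (mod 11), P does NOT lie on the curve.


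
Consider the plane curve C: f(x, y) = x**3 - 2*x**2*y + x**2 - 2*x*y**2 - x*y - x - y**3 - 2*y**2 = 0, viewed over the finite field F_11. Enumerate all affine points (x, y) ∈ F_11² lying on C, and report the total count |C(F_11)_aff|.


Affine F_11-points: {(0, 0), (0, 9), (3, 0), (4, 2), (4, 8), (5, 1), (7, 0), (7, 8), (7, 9), (10, 9)}; count = 10.

For each of the 121 pairs (x, y) ∈ F_11², evaluate f(x, y) mod 11. Record the zeros.
  x = 0: [0↦0, 1↦8, 2↦6, 3↦10, 4↦3, 5↦1, 6↦9, 7↦10, 8↦9, 9↦0, 10↦10]  zeros at y ∈ {0, 9}
  x = 1: [0↦1, 1↦4, 2↦4, 3↦6, 4↦4, 5↦3, 6↦8, 7↦2, 8↦1, 9↦10, 10↦1]  zeros at y ∈ ∅
  x = 2: [0↦10, 1↦4, 2↦2, 3↦9, 4↦8, 5↦4, 6↦2, 7↦7, 8↦2, 9↦3, 10↦4]  zeros at y ∈ ∅
  x = 3: [0↦0, 1↦3, 2↦6, 3↦3, 4↦10, 5↦10, 6↦8, 7↦9, 8↦7, 9↦7, 10↦3]  zeros at y ∈ {0}
  x = 4: [0↦10, 1↦7, 2↦0, 3↦5, 4↦5, 5↦5, 6↦10, 7↦3, 8↦0, 9↦6, 10↦4]  zeros at y ∈ {2, 8}
  x = 5: [0↦2, 1↦0, 2↦1, 3↦10, 4↦10, 5↦6, 6↦3, 7↦6, 8↦9, 9↦6, 10↦2]  zeros at y ∈ {1}
  x = 6: [0↦4, 1↦10, 2↦4, 3↦2, 4↦9, 5↦8, 6↦4, 7↦2, 8↦7, 9↦2, 10↦3]  zeros at y ∈ ∅
  x = 7: [0↦0, 1↦10, 2↦4, 3↦9, 4↦8, 5↦6, 6↦8, 7↦8, 8↦0, 9↦0, 10↦2]  zeros at y ∈ {0, 8, 9}
  x = 8: [0↦7, 1↦6, 2↦7, 3↦4, 4↦2, 5↦6, 6↦10, 7↦8, 8↦5, 9↦6, 10↦5]  zeros at y ∈ ∅
  x = 9: [0↦9, 1↦4, 2↦8, 3↦4, 4↦8, 5↦3, 6↦5, 7↦8, 8↦6, 9↦4, 10↦7]  zeros at y ∈ ∅
  x = 10: [0↦1, 1↦10, 2↦2, 3↦4, 4↦10, 5↦3, 6↦10, 7↦3, 8↦9, 9↦0, 10↦3]  zeros at y ∈ {9}
Collecting zeros: affine points = {(0, 0), (0, 9), (3, 0), (4, 2), (4, 8), (5, 1), (7, 0), (7, 8), (7, 9), (10, 9)}.
Total count |C(F_11)_aff| = 10.


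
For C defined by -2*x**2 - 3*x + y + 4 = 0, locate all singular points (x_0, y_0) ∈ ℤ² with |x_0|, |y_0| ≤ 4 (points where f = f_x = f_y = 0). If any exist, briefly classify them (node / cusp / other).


No singular points in the scanned grid; C is smooth there.

Compute partial derivatives:
  f_x = -4*x - 3.
  f_y = 1.
f_y = 1 is a nonzero constant, so f_y never vanishes: no point (x, y) can satisfy f = f_x = f_y = 0. In particular no (x, y) ∈ {−4, ..., 4}² is singular; the curve is smooth.


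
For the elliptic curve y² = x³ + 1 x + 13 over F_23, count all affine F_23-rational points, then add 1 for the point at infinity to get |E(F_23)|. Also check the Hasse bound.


Affine points = {(0, 6), (0, 17), (2, 0), (4, 9), (4, 14), (7, 8), (7, 15), (8, 2), (8, 21), (16, 10), (16, 13), (20, 11), (20, 12), (21, 7), (21, 16)}; affine count = 15; |E(F_23)| = 16.

Discriminant check: Δ ∝ 4a³ + 27b² = 4·1³ + 27·13² = 4·1 + 27·169 ≡ 13 (mod 23). Nonzero ⇒ E is nonsingular.
For each x ∈ F_23, compute rhs = x³ + 1·x + 13 mod 23, then count y ∈ F_23 with y² ≡ rhs.
  x = 0: rhs = 13, matching y values: 6, 17 (2 points).
  x = 1: rhs = 15, matching y values: none (0 points).
  x = 2: rhs = 0, matching y values: 0 (1 points).
  x = 3: rhs = 20, matching y values: none (0 points).
  x = 4: rhs = 12, matching y values: 9, 14 (2 points).
  x = 5: rhs = 5, matching y values: none (0 points).
  x = 6: rhs = 5, matching y values: none (0 points).
  x = 7: rhs = 18, matching y values: 8, 15 (2 points).
  x = 8: rhs = 4, matching y values: 2, 21 (2 points).
  x = 9: rhs = 15, matching y values: none (0 points).
  x = 10: rhs = 11, matching y values: none (0 points).
  x = 11: rhs = 21, matching y values: none (0 points).
  x = 12: rhs = 5, matching y values: none (0 points).
  x = 13: rhs = 15, matching y values: none (0 points).
  x = 14: rhs = 11, matching y values: none (0 points).
  x = 15: rhs = 22, matching y values: none (0 points).
  x = 16: rhs = 8, matching y values: 10, 13 (2 points).
  x = 17: rhs = 21, matching y values: none (0 points).
  x = 18: rhs = 21, matching y values: none (0 points).
  x = 19: rhs = 14, matching y values: none (0 points).
  x = 20: rhs = 6, matching y values: 11, 12 (2 points).
  x = 21: rhs = 3, matching y values: 7, 16 (2 points).
  x = 22: rhs = 11, matching y values: none (0 points).
Total affine count: 15.
Full point count |E(F_23)| = 15 + 1 = 16.
Hasse bound: |16 − (23+1)| = |-8| = 8 ≤ 2√23 ≈ 9.5917 ✓.


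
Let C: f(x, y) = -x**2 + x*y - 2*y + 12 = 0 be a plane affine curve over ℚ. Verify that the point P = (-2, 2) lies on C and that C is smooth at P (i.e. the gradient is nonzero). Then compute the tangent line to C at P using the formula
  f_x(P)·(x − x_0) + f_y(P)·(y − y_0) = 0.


Tangent line at P: 6*x - 4*y + 20 = 0.

Step 1: f(-2, 2) = 0, so P lies on C.
Step 2: partial derivatives
  f_x(x, y) = -2*x + y, f_y(x, y) = x - 2.
  f_x(P) = 6, f_y(P) = -4 (gradient nonzero, so P is smooth).
Step 3: tangent line at P: 6·(x − -2) + -4·(y − 2) = 0.
Expanding: 6*x - 4*y + 20 = 0.


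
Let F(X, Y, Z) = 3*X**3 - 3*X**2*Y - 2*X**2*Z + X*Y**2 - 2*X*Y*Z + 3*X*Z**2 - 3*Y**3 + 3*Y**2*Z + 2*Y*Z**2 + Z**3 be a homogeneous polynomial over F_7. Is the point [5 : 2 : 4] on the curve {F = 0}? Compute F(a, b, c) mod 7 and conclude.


F(5,2,4) ≡ 0 (mod 7); P is on the curve.

Evaluate F(5, 2, 4) term-by-term (mod 7).
  3*X**3 ↦ 3·125·1·1 = 375
  -3*X**2*Y ↦ -3·25·2·1 = -150
  -2*X**2*Z ↦ -2·25·1·4 = -200
  X*Y**2 ↦ 1·5·4·1 = 20
  -2*X*Y*Z ↦ -2·5·2·4 = -80
  3*X*Z**2 ↦ 3·5·1·16 = 240
  -3*Y**3 ↦ -3·1·8·1 = -24
  3*Y**2*Z ↦ 3·1·4·4 = 48
  2*Y*Z**2 ↦ 2·1·2·16 = 64
  Z**3 ↦ 1·1·1·64 = 64
Sum: F(5, 2, 4) = (375) + (-150) + (-200) + (20) + (-80) + (240) + (-24) + (48) + (64) + (64) = 357.
Reducing mod 7: 357 ≡ 0 (mod 7).
Since F(a, b, c) ≡ 0 (mod 7), P lies on the curve.


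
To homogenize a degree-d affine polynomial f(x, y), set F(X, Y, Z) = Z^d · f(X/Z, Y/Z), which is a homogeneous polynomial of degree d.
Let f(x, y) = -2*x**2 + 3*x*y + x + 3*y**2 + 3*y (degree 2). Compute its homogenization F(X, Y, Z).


F(X, Y, Z) = -2*X**2 + 3*X*Y + X*Z + 3*Y**2 + 3*Y*Z

deg(f) = 2.
Substitute x = X/Z, y = Y/Z into f, then multiply by Z^2.
  monomial -2·x^2·y^0 ↦ -2·X^2·Y^0·Z^0.
  monomial 3·x^1·y^1 ↦ 3·X^1·Y^1·Z^0.
  monomial 1·x^1·y^0 ↦ 1·X^1·Y^0·Z^1.
  monomial 3·x^0·y^2 ↦ 3·X^0·Y^2·Z^0.
  monomial 3·x^0·y^1 ↦ 3·X^0·Y^1·Z^1.
Collecting: F(X, Y, Z) = -2*X**2 + 3*X*Y + X*Z + 3*Y**2 + 3*Y*Z.


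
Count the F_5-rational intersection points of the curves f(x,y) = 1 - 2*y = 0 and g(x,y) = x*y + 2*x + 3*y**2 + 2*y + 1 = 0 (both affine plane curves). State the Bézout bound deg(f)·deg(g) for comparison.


Common zeros: ∅; count = 0; Bézout bound = 2.

deg(f) = 1, deg(g) = 2, so Bézout bound = 2.
Scan x ∈ F_5. For each x, list the y ∈ F_5 with f(x, y) ≡ 0 and those with g(x, y) ≡ 0 (mod 5); the common zeros in that column are the intersection.
  x = 0: f ≡ 0 at y ∈ {3}; g ≡ 0 at y ∈ ∅; common: ∅.
  x = 1: f ≡ 0 at y ∈ {3}; g ≡ 0 at y ∈ ∅; common: ∅.
  x = 2: f ≡ 0 at y ∈ {3}; g ≡ 0 at y ∈ {0, 2}; common: ∅.
  x = 3: f ≡ 0 at y ∈ {3}; g ≡ 0 at y ∈ {1, 4}; common: ∅.
  x = 4: f ≡ 0 at y ∈ {3}; g ≡ 0 at y ∈ ∅; common: ∅.
Collecting: common zeros = ∅, so the count is 0.
Comparison with the Bézout bound: 0 ≤ 2 = deg(f)·deg(g), as expected for curves with no common component (the affine F_5-count falls short of the bound because intersections may lie at infinity, over extension fields, or carry multiplicity).


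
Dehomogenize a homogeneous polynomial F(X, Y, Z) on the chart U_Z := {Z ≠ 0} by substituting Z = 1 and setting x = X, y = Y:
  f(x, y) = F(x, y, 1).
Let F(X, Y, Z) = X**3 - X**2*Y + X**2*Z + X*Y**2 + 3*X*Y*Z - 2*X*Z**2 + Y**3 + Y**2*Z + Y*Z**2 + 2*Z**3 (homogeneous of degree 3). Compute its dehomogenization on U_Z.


f(x, y) = x**3 - x**2*y + x**2 + x*y**2 + 3*x*y - 2*x + y**3 + y**2 + y + 2

On U_Z we set Z = 1. Each monomial c·X^i·Y^j·Z^k in F becomes c·x^i·y^j·1^k = c·x^i·y^j.
Substituting Z = 1: F(X, Y, 1) = x**3 - x**2*y + x**2 + x*y**2 + 3*x*y - 2*x + y**3 + y**2 + y + 2.
Note: deg(f) ≤ deg(F) = 3; strict inequality happens when F is divisible by Z (lost terms).


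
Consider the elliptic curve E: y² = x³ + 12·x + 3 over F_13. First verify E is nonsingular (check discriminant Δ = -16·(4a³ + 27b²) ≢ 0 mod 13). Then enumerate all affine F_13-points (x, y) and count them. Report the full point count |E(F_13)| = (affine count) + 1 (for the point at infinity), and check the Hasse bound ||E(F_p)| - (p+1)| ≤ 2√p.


Affine points = {(0, 4), (0, 9), (1, 4), (1, 9), (2, 3), (2, 10), (3, 1), (3, 12), (7, 1), (7, 12), (8, 0), (11, 6), (11, 7), (12, 4), (12, 9)}; affine count = 15; |E(F_13)| = 16.

Discriminant check: Δ ∝ 4a³ + 27b² = 4·12³ + 27·3² = 4·1728 + 27·9 ≡ 5 (mod 13). Nonzero ⇒ E is nonsingular.
For each x ∈ F_13, compute rhs = x³ + 12·x + 3 mod 13, then count y ∈ F_13 with y² ≡ rhs.
  x = 0: rhs = 3, matching y values: 4, 9 (2 points).
  x = 1: rhs = 3, matching y values: 4, 9 (2 points).
  x = 2: rhs = 9, matching y values: 3, 10 (2 points).
  x = 3: rhs = 1, matching y values: 1, 12 (2 points).
  x = 4: rhs = 11, matching y values: none (0 points).
  x = 5: rhs = 6, matching y values: none (0 points).
  x = 6: rhs = 5, matching y values: none (0 points).
  x = 7: rhs = 1, matching y values: 1, 12 (2 points).
  x = 8: rhs = 0, matching y values: 0 (1 points).
  x = 9: rhs = 8, matching y values: none (0 points).
  x = 10: rhs = 5, matching y values: none (0 points).
  x = 11: rhs = 10, matching y values: 6, 7 (2 points).
  x = 12: rhs = 3, matching y values: 4, 9 (2 points).
Total affine count: 15.
Full point count |E(F_13)| = 15 + 1 = 16.
Hasse bound: |16 − (13+1)| = |2| = 2 ≤ 2√13 ≈ 7.2111 ✓.


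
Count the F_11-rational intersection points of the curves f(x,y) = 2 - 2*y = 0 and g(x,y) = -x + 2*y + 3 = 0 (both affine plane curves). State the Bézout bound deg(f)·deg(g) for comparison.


Common zeros: {(5, 1)}; count = 1; Bézout bound = 1.

deg(f) = 1, deg(g) = 1, so Bézout bound = 1.
Scan x ∈ F_11. For each x, list the y ∈ F_11 with f(x, y) ≡ 0 and those with g(x, y) ≡ 0 (mod 11); the common zeros in that column are the intersection.
  x = 0: f ≡ 0 at y ∈ {1}; g ≡ 0 at y ∈ {4}; common: ∅.
  x = 1: f ≡ 0 at y ∈ {1}; g ≡ 0 at y ∈ {10}; common: ∅.
  x = 2: f ≡ 0 at y ∈ {1}; g ≡ 0 at y ∈ {5}; common: ∅.
  x = 3: f ≡ 0 at y ∈ {1}; g ≡ 0 at y ∈ {0}; common: ∅.
  x = 4: f ≡ 0 at y ∈ {1}; g ≡ 0 at y ∈ {6}; common: ∅.
  x = 5: f ≡ 0 at y ∈ {1}; g ≡ 0 at y ∈ {1}; common: {1}.
  x = 6: f ≡ 0 at y ∈ {1}; g ≡ 0 at y ∈ {7}; common: ∅.
  x = 7: f ≡ 0 at y ∈ {1}; g ≡ 0 at y ∈ {2}; common: ∅.
  x = 8: f ≡ 0 at y ∈ {1}; g ≡ 0 at y ∈ {8}; common: ∅.
  x = 9: f ≡ 0 at y ∈ {1}; g ≡ 0 at y ∈ {3}; common: ∅.
  x = 10: f ≡ 0 at y ∈ {1}; g ≡ 0 at y ∈ {9}; common: ∅.
Collecting: common zeros = {(5, 1)}, so the count is 1.
Comparison with the Bézout bound: 1 ≤ 1 = deg(f)·deg(g), as expected for curves with no common component (the bound is attained).


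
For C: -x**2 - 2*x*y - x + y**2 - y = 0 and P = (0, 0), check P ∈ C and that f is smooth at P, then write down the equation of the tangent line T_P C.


Tangent line at P: -x - y = 0.

Step 1: f(0, 0) = 0, so P lies on C.
Step 2: partial derivatives
  f_x(x, y) = -2*x - 2*y - 1, f_y(x, y) = -2*x + 2*y - 1.
  f_x(P) = -1, f_y(P) = -1 (gradient nonzero, so P is smooth).
Step 3: tangent line at P: -1·(x − 0) + -1·(y − 0) = 0.
Expanding: -x - y = 0.


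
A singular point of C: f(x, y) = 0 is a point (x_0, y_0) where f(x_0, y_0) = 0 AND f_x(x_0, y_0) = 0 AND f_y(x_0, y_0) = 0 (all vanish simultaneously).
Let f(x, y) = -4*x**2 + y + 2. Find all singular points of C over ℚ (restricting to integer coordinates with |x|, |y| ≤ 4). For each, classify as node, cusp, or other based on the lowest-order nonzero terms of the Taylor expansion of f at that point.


No singular points in the scanned grid; C is smooth there.

Compute partial derivatives:
  f_x = -8*x.
  f_y = 1.
f_y = 1 is a nonzero constant, so f_y never vanishes: no point (x, y) can satisfy f = f_x = f_y = 0. In particular no (x, y) ∈ {−4, ..., 4}² is singular; the curve is smooth.


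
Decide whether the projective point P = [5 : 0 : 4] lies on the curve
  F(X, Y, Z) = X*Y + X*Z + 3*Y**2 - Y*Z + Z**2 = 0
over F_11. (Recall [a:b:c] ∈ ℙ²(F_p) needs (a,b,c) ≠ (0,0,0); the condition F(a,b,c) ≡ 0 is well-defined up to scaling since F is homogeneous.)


F(5,0,4) ≡ 3 (mod 11); P is NOT on the curve.

Evaluate F(5, 0, 4) term-by-term (mod 11).
  X*Y ↦ 1·5·0·1 = 0
  X*Z ↦ 1·5·1·4 = 20
  3*Y**2 ↦ 3·1·0·1 = 0
  -Y*Z ↦ -1·1·0·4 = 0
  Z**2 ↦ 1·1·1·16 = 16
Sum: F(5, 0, 4) = (0) + (20) + (0) + (0) + (16) = 36.
Reducing mod 11: 36 ≡ 3 (mod 11).
Since F(a, b, c) ≡ 3 ≠ 0 (mod 11), P does NOT lie on the curve.


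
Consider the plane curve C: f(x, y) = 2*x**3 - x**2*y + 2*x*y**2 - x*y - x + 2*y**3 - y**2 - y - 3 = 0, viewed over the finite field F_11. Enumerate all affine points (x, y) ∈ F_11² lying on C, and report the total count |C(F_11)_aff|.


Affine F_11-points: {(0, 7), (1, 10), (2, 0), (4, 0), (5, 0), (8, 1), (8, 4), (10, 7)}; count = 8.

For each of the 121 pairs (x, y) ∈ F_11², evaluate f(x, y) mod 11. Record the zeros.
  x = 0: [0↦8, 1↦8, 2↦7, 3↦6, 4↦6, 5↦8, 6↦2, 7↦0, 8↦3, 9↦1, 10↦6]  zeros at y ∈ {7}
  x = 1: [0↦9, 1↦9, 2↦1, 3↦8, 4↦9, 5↦5, 6↦8, 7↦8, 8↦6, 9↦3, 10↦0]  zeros at y ∈ {10}
  x = 2: [0↦0, 1↦9, 2↦3, 3↦5, 4↦5, 5↦4, 6↦3, 7↦3, 8↦5, 9↦10, 10↦8]  zeros at y ∈ {0}
  x = 3: [0↦4, 1↦9, 2↦3, 3↦9, 4↦6, 5↦6, 6↦10, 7↦8, 8↦1, 9↦1, 10↦9]  zeros at y ∈ ∅
  x = 4: [0↦0, 1↦10, 2↦2, 3↦10, 4↦2, 5↦1, 6↦8, 7↦2, 8↦6, 9↦10, 10↦4]  zeros at y ∈ {0}
  x = 5: [0↦0, 1↦2, 2↦1, 3↦9, 4↦5, 5↦1, 6↦9, 7↦8, 8↦10, 9↦5, 10↦5]  zeros at y ∈ {0}
  x = 6: [0↦5, 1↦8, 2↦1, 3↦7, 4↦5, 5↦7, 6↦3, 7↦5, 8↦3, 9↦9, 10↦2]  zeros at y ∈ ∅
  x = 7: [0↦5, 1↦7, 2↦3, 3↦5, 4↦3, 5↦9, 6↦2, 7↦5, 8↦8, 9↦1, 10↦7]  zeros at y ∈ ∅
  x = 8: [0↦1, 1↦0, 2↦8, 3↦4, 4↦0, 5↦8, 6↦7, 7↦9, 8↦4, 9↦4, 10↦10]  zeros at y ∈ {1, 4}
  x = 9: [0↦5, 1↦10, 2↦6, 3↦5, 4↦8, 5↦5, 6↦8, 7↦7, 8↦3, 9↦8, 10↦1]  zeros at y ∈ ∅
  x = 10: [0↦7, 1↦5, 2↦9, 3↦9, 4↦6, 5↦1, 6↦6, 7↦0, 8↦6, 9↦3, 10↦3]  zeros at y ∈ {7}
Collecting zeros: affine points = {(0, 7), (1, 10), (2, 0), (4, 0), (5, 0), (8, 1), (8, 4), (10, 7)}.
Total count |C(F_11)_aff| = 8.


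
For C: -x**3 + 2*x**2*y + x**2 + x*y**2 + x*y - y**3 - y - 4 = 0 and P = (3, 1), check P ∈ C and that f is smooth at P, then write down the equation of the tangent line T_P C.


Tangent line at P: -7*x + 23*y - 2 = 0.

Step 1: f(3, 1) = 0, so P lies on C.
Step 2: partial derivatives
  f_x(x, y) = -3*x**2 + 4*x*y + 2*x + y**2 + y, f_y(x, y) = 2*x**2 + 2*x*y + x - 3*y**2 - 1.
  f_x(P) = -7, f_y(P) = 23 (gradient nonzero, so P is smooth).
Step 3: tangent line at P: -7·(x − 3) + 23·(y − 1) = 0.
Expanding: -7*x + 23*y - 2 = 0.


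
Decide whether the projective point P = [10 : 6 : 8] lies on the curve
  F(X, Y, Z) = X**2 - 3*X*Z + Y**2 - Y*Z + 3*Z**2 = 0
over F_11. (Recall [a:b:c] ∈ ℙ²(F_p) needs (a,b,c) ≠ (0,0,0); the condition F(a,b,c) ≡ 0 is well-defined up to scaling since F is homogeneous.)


F(10,6,8) ≡ 7 (mod 11); P is NOT on the curve.

Evaluate F(10, 6, 8) term-by-term (mod 11).
  X**2 ↦ 1·100·1·1 = 100
  -3*X*Z ↦ -3·10·1·8 = -240
  Y**2 ↦ 1·1·36·1 = 36
  -Y*Z ↦ -1·1·6·8 = -48
  3*Z**2 ↦ 3·1·1·64 = 192
Sum: F(10, 6, 8) = (100) + (-240) + (36) + (-48) + (192) = 40.
Reducing mod 11: 40 ≡ 7 (mod 11).
Since F(a, b, c) ≡ 7 ≠ 0 (mod 11), P does NOT lie on the curve.


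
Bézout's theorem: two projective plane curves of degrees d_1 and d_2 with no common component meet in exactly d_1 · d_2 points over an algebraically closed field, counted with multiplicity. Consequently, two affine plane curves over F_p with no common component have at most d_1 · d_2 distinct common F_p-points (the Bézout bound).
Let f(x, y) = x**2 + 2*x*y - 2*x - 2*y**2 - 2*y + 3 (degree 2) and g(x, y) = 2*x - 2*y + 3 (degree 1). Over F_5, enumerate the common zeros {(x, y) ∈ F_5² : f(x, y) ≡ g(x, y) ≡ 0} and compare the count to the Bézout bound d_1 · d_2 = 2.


Common zeros: ∅; count = 0; Bézout bound = 2.

deg(f) = 2, deg(g) = 1, so Bézout bound = 2.
Scan x ∈ F_5. For each x, list the y ∈ F_5 with f(x, y) ≡ 0 and those with g(x, y) ≡ 0 (mod 5); the common zeros in that column are the intersection.
  x = 0: f ≡ 0 at y ∈ ∅; g ≡ 0 at y ∈ {4}; common: ∅.
  x = 1: f ≡ 0 at y ∈ {1, 4}; g ≡ 0 at y ∈ {0}; common: ∅.
  x = 2: f ≡ 0 at y ∈ ∅; g ≡ 0 at y ∈ {1}; common: ∅.
  x = 3: f ≡ 0 at y ∈ {3, 4}; g ≡ 0 at y ∈ {2}; common: ∅.
  x = 4: f ≡ 0 at y ∈ {1, 2}; g ≡ 0 at y ∈ {3}; common: ∅.
Collecting: common zeros = ∅, so the count is 0.
Comparison with the Bézout bound: 0 ≤ 2 = deg(f)·deg(g), as expected for curves with no common component (the affine F_5-count falls short of the bound because intersections may lie at infinity, over extension fields, or carry multiplicity).


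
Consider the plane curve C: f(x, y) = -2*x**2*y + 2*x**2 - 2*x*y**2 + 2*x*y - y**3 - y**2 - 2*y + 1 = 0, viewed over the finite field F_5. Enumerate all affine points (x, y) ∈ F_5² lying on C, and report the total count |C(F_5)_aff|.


Affine F_5-points: {(0, 2), (3, 2)}; count = 2.

For each of the 25 pairs (x, y) ∈ F_5², evaluate f(x, y) mod 5. Record the zeros.
  x = 0: [0↦1, 1↦2, 2↦0, 3↦4, 4↦3]  zeros at y ∈ {2}
  x = 1: [0↦3, 1↦2, 2↦4, 3↦3, 4↦3]  zeros at y ∈ ∅
  x = 2: [0↦4, 1↦2, 2↦4, 3↦4, 4↦1]  zeros at y ∈ ∅
  x = 3: [0↦4, 1↦2, 2↦0, 3↦2, 4↦2]  zeros at y ∈ {2}
  x = 4: [0↦3, 1↦2, 2↦2, 3↦2, 4↦1]  zeros at y ∈ ∅
Collecting zeros: affine points = {(0, 2), (3, 2)}.
Total count |C(F_5)_aff| = 2.


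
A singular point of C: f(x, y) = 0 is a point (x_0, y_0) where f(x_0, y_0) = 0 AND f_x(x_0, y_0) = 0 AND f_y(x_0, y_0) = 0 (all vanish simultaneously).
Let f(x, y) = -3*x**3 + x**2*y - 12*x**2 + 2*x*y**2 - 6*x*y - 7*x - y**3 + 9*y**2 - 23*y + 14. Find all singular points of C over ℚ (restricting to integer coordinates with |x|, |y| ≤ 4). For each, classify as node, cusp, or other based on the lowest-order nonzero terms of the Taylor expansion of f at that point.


Singular points: {(-1, 2)}; classification: node.

Compute partial derivatives:
  f_x = -9*x**2 + 2*x*y - 24*x + 2*y**2 - 6*y - 7.
  f_y = x**2 + 4*x*y - 6*x - 3*y**2 + 18*y - 23.
Scan x_0 ∈ {−4, ..., 4}. For each x_0, f_y(x_0, y) is a polynomial in y; find its integer roots y ∈ {−4, ..., 4}, then test f_x and f at those candidates.
  x = -4: f_y(-4, y) = -3*y**2 + 2*y + 17; no integer root y with |y| ≤ 4.
  x = -3: f_y(-3, y) = -3*y**2 + 6*y + 4; no integer root y with |y| ≤ 4.
  x = -2: f_y(-2, y) = -3*y**2 + 10*y - 7; vanishes at y ∈ {1}. (-2, 1): f_x = -3 ≠ 0.
  x = -1: f_y(-1, y) = -3*y**2 + 14*y - 16; vanishes at y ∈ {2}. (-1, 2): f_x = 0, f = 0 — SINGULAR.
  x = 0: f_y(0, y) = -3*y**2 + 18*y - 23; no integer root y with |y| ≤ 4.
  x = 1: f_y(1, y) = -3*y**2 + 22*y - 28; no integer root y with |y| ≤ 4.
  x = 2: f_y(2, y) = -3*y**2 + 26*y - 31; no integer root y with |y| ≤ 4.
  x = 3: f_y(3, y) = -3*y**2 + 30*y - 32; no integer root y with |y| ≤ 4.
  x = 4: f_y(4, y) = -3*y**2 + 34*y - 31; vanishes at y ∈ {1}. (4, 1): f_x = -243 ≠ 0.
Only singular point on the grid: (-1, 2).
Classify: substitute x = -1 + u, y = 2 + v and expand: f = -3*u**3 + u**2*v - u**2 + 2*u*v**2 - v**3 + v**2.
No constant or linear terms (consistent with a singular point). Quadratic part: -u**2 + v**2. Cubic part: -3*u**3 + u**2*v + 2*u*v**2 - v**3.
The quadratic part v**2 - u**2 = (v − u)(v + u) splits into two distinct linear factors, so there are two distinct tangent lines y − 2 = ±(x − -1) — this is a node (ordinary double point).
Classification: node.


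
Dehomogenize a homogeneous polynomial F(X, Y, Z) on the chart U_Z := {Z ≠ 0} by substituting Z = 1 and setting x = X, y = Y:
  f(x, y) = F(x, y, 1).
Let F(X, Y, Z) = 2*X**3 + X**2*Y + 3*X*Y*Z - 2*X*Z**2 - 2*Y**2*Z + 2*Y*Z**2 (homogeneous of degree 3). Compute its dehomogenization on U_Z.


f(x, y) = 2*x**3 + x**2*y + 3*x*y - 2*x - 2*y**2 + 2*y

On U_Z we set Z = 1. Each monomial c·X^i·Y^j·Z^k in F becomes c·x^i·y^j·1^k = c·x^i·y^j.
Substituting Z = 1: F(X, Y, 1) = 2*x**3 + x**2*y + 3*x*y - 2*x - 2*y**2 + 2*y.
Note: deg(f) ≤ deg(F) = 3; strict inequality happens when F is divisible by Z (lost terms).


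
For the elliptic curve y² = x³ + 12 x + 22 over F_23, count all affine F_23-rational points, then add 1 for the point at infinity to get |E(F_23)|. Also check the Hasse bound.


Affine points = {(1, 9), (1, 14), (2, 10), (2, 13), (3, 4), (3, 19), (5, 0), (7, 9), (7, 14), (8, 3), (8, 20), (9, 10), (9, 13), (11, 6), (11, 17), (12, 10), (12, 13), (13, 11), (13, 12), (14, 6), (14, 17), (15, 9), (15, 14), (16, 3), (16, 20), (19, 5), (19, 18), (21, 6), (21, 17), (22, 3), (22, 20)}; affine count = 31; |E(F_23)| = 32.

Discriminant check: Δ ∝ 4a³ + 27b² = 4·12³ + 27·22² = 4·1728 + 27·484 ≡ 16 (mod 23). Nonzero ⇒ E is nonsingular.
For each x ∈ F_23, compute rhs = x³ + 12·x + 22 mod 23, then count y ∈ F_23 with y² ≡ rhs.
  x = 0: rhs = 22, matching y values: none (0 points).
  x = 1: rhs = 12, matching y values: 9, 14 (2 points).
  x = 2: rhs = 8, matching y values: 10, 13 (2 points).
  x = 3: rhs = 16, matching y values: 4, 19 (2 points).
  x = 4: rhs = 19, matching y values: none (0 points).
  x = 5: rhs = 0, matching y values: 0 (1 points).
  x = 6: rhs = 11, matching y values: none (0 points).
  x = 7: rhs = 12, matching y values: 9, 14 (2 points).
  x = 8: rhs = 9, matching y values: 3, 20 (2 points).
  x = 9: rhs = 8, matching y values: 10, 13 (2 points).
  x = 10: rhs = 15, matching y values: none (0 points).
  x = 11: rhs = 13, matching y values: 6, 17 (2 points).
  x = 12: rhs = 8, matching y values: 10, 13 (2 points).
  x = 13: rhs = 6, matching y values: 11, 12 (2 points).
  x = 14: rhs = 13, matching y values: 6, 17 (2 points).
  x = 15: rhs = 12, matching y values: 9, 14 (2 points).
  x = 16: rhs = 9, matching y values: 3, 20 (2 points).
  x = 17: rhs = 10, matching y values: none (0 points).
  x = 18: rhs = 21, matching y values: none (0 points).
  x = 19: rhs = 2, matching y values: 5, 18 (2 points).
  x = 20: rhs = 5, matching y values: none (0 points).
  x = 21: rhs = 13, matching y values: 6, 17 (2 points).
  x = 22: rhs = 9, matching y values: 3, 20 (2 points).
Total affine count: 31.
Full point count |E(F_23)| = 31 + 1 = 32.
Hasse bound: |32 − (23+1)| = |8| = 8 ≤ 2√23 ≈ 9.5917 ✓.


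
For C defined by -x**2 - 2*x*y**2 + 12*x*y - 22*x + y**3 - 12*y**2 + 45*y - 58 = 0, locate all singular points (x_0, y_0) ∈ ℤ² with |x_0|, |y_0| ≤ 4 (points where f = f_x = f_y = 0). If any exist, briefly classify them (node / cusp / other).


Singular points: {(-2, 3)}; classification: node.

Compute partial derivatives:
  f_x = -2*x - 2*y**2 + 12*y - 22.
  f_y = -4*x*y + 12*x + 3*y**2 - 24*y + 45.
Scan x_0 ∈ {−4, ..., 4}. For each x_0, f_y(x_0, y) is a polynomial in y; find its integer roots y ∈ {−4, ..., 4}, then test f_x and f at those candidates.
  x = -4: f_y(-4, y) = 3*y**2 - 8*y - 3; vanishes at y ∈ {3}. (-4, 3): f_x = 4 ≠ 0.
  x = -3: f_y(-3, y) = 3*y**2 - 12*y + 9; vanishes at y ∈ {1, 3}. (-3, 1): f_x = -6 ≠ 0; (-3, 3): f_x = 2 ≠ 0.
  x = -2: f_y(-2, y) = 3*y**2 - 16*y + 21; vanishes at y ∈ {3}. (-2, 3): f_x = 0, f = 0 — SINGULAR.
  x = -1: f_y(-1, y) = 3*y**2 - 20*y + 33; vanishes at y ∈ {3}. (-1, 3): f_x = -2 ≠ 0.
  x = 0: f_y(0, y) = 3*y**2 - 24*y + 45; vanishes at y ∈ {3}. (0, 3): f_x = -4 ≠ 0.
  x = 1: f_y(1, y) = 3*y**2 - 28*y + 57; vanishes at y ∈ {3}. (1, 3): f_x = -6 ≠ 0.
  x = 2: f_y(2, y) = 3*y**2 - 32*y + 69; vanishes at y ∈ {3}. (2, 3): f_x = -8 ≠ 0.
  x = 3: f_y(3, y) = 3*y**2 - 36*y + 81; vanishes at y ∈ {3}. (3, 3): f_x = -10 ≠ 0.
  x = 4: f_y(4, y) = 3*y**2 - 40*y + 93; vanishes at y ∈ {3}. (4, 3): f_x = -12 ≠ 0.
Only singular point on the grid: (-2, 3).
Classify: substitute x = -2 + u, y = 3 + v and expand: f = -u**2 - 2*u*v**2 + v**3 + v**2.
No constant or linear terms (consistent with a singular point). Quadratic part: -u**2 + v**2. Cubic part: -2*u*v**2 + v**3.
The quadratic part v**2 - u**2 = (v − u)(v + u) splits into two distinct linear factors, so there are two distinct tangent lines y − 3 = ±(x − -2) — this is a node (ordinary double point).
Classification: node.


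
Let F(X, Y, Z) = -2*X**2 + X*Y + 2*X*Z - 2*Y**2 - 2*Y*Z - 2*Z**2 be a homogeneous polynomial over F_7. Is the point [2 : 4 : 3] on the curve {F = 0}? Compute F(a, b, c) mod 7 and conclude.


F(2,4,3) ≡ 1 (mod 7); P is NOT on the curve.

Evaluate F(2, 4, 3) term-by-term (mod 7).
  -2*X**2 ↦ -2·4·1·1 = -8
  X*Y ↦ 1·2·4·1 = 8
  2*X*Z ↦ 2·2·1·3 = 12
  -2*Y**2 ↦ -2·1·16·1 = -32
  -2*Y*Z ↦ -2·1·4·3 = -24
  -2*Z**2 ↦ -2·1·1·9 = -18
Sum: F(2, 4, 3) = (-8) + (8) + (12) + (-32) + (-24) + (-18) = -62.
Reducing mod 7: -62 ≡ 1 (mod 7).
Since F(a, b, c) ≡ 1 ≠ 0 (mod 7), P does NOT lie on the curve.


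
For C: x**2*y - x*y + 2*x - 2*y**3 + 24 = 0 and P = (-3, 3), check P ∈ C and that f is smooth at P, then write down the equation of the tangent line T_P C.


Tangent line at P: -19*x - 42*y + 69 = 0.

Step 1: f(-3, 3) = 0, so P lies on C.
Step 2: partial derivatives
  f_x(x, y) = 2*x*y - y + 2, f_y(x, y) = x**2 - x - 6*y**2.
  f_x(P) = -19, f_y(P) = -42 (gradient nonzero, so P is smooth).
Step 3: tangent line at P: -19·(x − -3) + -42·(y − 3) = 0.
Expanding: -19*x - 42*y + 69 = 0.


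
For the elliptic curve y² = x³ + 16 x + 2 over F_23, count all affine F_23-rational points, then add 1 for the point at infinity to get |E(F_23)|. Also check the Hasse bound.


Affine points = {(0, 5), (0, 18), (3, 10), (3, 13), (5, 0), (9, 1), (9, 22), (10, 9), (10, 14), (12, 6), (12, 17), (14, 7), (14, 16), (15, 11), (15, 12), (17, 9), (17, 14), (18, 2), (18, 21), (19, 9), (19, 14), (21, 10), (21, 13), (22, 10), (22, 13)}; affine count = 25; |E(F_23)| = 26.

Discriminant check: Δ ∝ 4a³ + 27b² = 4·16³ + 27·2² = 4·4096 + 27·4 ≡ 1 (mod 23). Nonzero ⇒ E is nonsingular.
For each x ∈ F_23, compute rhs = x³ + 16·x + 2 mod 23, then count y ∈ F_23 with y² ≡ rhs.
  x = 0: rhs = 2, matching y values: 5, 18 (2 points).
  x = 1: rhs = 19, matching y values: none (0 points).
  x = 2: rhs = 19, matching y values: none (0 points).
  x = 3: rhs = 8, matching y values: 10, 13 (2 points).
  x = 4: rhs = 15, matching y values: none (0 points).
  x = 5: rhs = 0, matching y values: 0 (1 points).
  x = 6: rhs = 15, matching y values: none (0 points).
  x = 7: rhs = 20, matching y values: none (0 points).
  x = 8: rhs = 21, matching y values: none (0 points).
  x = 9: rhs = 1, matching y values: 1, 22 (2 points).
  x = 10: rhs = 12, matching y values: 9, 14 (2 points).
  x = 11: rhs = 14, matching y values: none (0 points).
  x = 12: rhs = 13, matching y values: 6, 17 (2 points).
  x = 13: rhs = 15, matching y values: none (0 points).
  x = 14: rhs = 3, matching y values: 7, 16 (2 points).
  x = 15: rhs = 6, matching y values: 11, 12 (2 points).
  x = 16: rhs = 7, matching y values: none (0 points).
  x = 17: rhs = 12, matching y values: 9, 14 (2 points).
  x = 18: rhs = 4, matching y values: 2, 21 (2 points).
  x = 19: rhs = 12, matching y values: 9, 14 (2 points).
  x = 20: rhs = 19, matching y values: none (0 points).
  x = 21: rhs = 8, matching y values: 10, 13 (2 points).
  x = 22: rhs = 8, matching y values: 10, 13 (2 points).
Total affine count: 25.
Full point count |E(F_23)| = 25 + 1 = 26.
Hasse bound: |26 − (23+1)| = |2| = 2 ≤ 2√23 ≈ 9.5917 ✓.


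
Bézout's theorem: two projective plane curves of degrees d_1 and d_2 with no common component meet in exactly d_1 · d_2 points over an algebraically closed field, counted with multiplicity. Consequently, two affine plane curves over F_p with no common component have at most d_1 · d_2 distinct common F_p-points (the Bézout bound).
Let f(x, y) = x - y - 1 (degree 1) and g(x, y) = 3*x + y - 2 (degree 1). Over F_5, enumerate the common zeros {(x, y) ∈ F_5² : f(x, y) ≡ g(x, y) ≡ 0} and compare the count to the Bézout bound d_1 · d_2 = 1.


Common zeros: {(2, 1)}; count = 1; Bézout bound = 1.

deg(f) = 1, deg(g) = 1, so Bézout bound = 1.
Scan x ∈ F_5. For each x, list the y ∈ F_5 with f(x, y) ≡ 0 and those with g(x, y) ≡ 0 (mod 5); the common zeros in that column are the intersection.
  x = 0: f ≡ 0 at y ∈ {4}; g ≡ 0 at y ∈ {2}; common: ∅.
  x = 1: f ≡ 0 at y ∈ {0}; g ≡ 0 at y ∈ {4}; common: ∅.
  x = 2: f ≡ 0 at y ∈ {1}; g ≡ 0 at y ∈ {1}; common: {1}.
  x = 3: f ≡ 0 at y ∈ {2}; g ≡ 0 at y ∈ {3}; common: ∅.
  x = 4: f ≡ 0 at y ∈ {3}; g ≡ 0 at y ∈ {0}; common: ∅.
Collecting: common zeros = {(2, 1)}, so the count is 1.
Comparison with the Bézout bound: 1 ≤ 1 = deg(f)·deg(g), as expected for curves with no common component (the bound is attained).


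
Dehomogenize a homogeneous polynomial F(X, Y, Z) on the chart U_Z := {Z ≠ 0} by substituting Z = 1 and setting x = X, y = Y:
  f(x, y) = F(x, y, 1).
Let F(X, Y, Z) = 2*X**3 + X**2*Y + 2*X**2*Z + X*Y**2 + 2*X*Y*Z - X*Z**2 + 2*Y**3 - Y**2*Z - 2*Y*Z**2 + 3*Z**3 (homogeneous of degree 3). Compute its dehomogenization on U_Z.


f(x, y) = 2*x**3 + x**2*y + 2*x**2 + x*y**2 + 2*x*y - x + 2*y**3 - y**2 - 2*y + 3

On U_Z we set Z = 1. Each monomial c·X^i·Y^j·Z^k in F becomes c·x^i·y^j·1^k = c·x^i·y^j.
Substituting Z = 1: F(X, Y, 1) = 2*x**3 + x**2*y + 2*x**2 + x*y**2 + 2*x*y - x + 2*y**3 - y**2 - 2*y + 3.
Note: deg(f) ≤ deg(F) = 3; strict inequality happens when F is divisible by Z (lost terms).


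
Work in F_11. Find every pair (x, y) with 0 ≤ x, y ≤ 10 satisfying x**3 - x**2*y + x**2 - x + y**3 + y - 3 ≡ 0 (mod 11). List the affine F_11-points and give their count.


Affine F_11-points: {(0, 8), (1, 7), (2, 8), (3, 2), (3, 3), (3, 6), (4, 3), (4, 4), (5, 4), (5, 8), (5, 10), (6, 1), (6, 3), (6, 7), (7, 10), (8, 10), (10, 7)}; count = 17.

For each of the 121 pairs (x, y) ∈ F_11², evaluate f(x, y) mod 11. Record the zeros.
  x = 0: [0↦8, 1↦10, 2↦7, 3↦5, 4↦10, 5↦6, 6↦10, 7↦6, 8↦0, 9↦9, 10↦6]  zeros at y ∈ {8}
  x = 1: [0↦9, 1↦10, 2↦6, 3↦3, 4↦7, 5↦2, 6↦5, 7↦0, 8↦4, 9↦1, 10↦8]  zeros at y ∈ {7}
  x = 2: [0↦7, 1↦5, 2↦9, 3↦3, 4↦4, 5↦7, 6↦7, 7↦10, 8↦0, 9↦5, 10↦9]  zeros at y ∈ {8}
  x = 3: [0↦8, 1↦1, 2↦0, 3↦0, 4↦7, 5↦5, 6↦0, 7↦9, 8↦5, 9↦5, 10↦4]  zeros at y ∈ {2, 3, 6}
  x = 4: [0↦7, 1↦4, 2↦7, 3↦0, 4↦0, 5↦2, 6↦1, 7↦3, 8↦3, 9↦7, 10↦10]  zeros at y ∈ {3, 4}
  x = 5: [0↦10, 1↦9, 2↦3, 3↦9, 4↦0, 5↦4, 6↦5, 7↦9, 8↦0, 9↦6, 10↦0]  zeros at y ∈ {4, 8, 10}
  x = 6: [0↦1, 1↦0, 2↦5, 3↦0, 4↦2, 5↦6, 6↦7, 7↦0, 8↦2, 9↦8, 10↦2]  zeros at y ∈ {1, 3, 7}
  x = 7: [0↦8, 1↦5, 2↦8, 3↦1, 4↦1, 5↦3, 6↦2, 7↦4, 8↦4, 9↦8, 10↦0]  zeros at y ∈ {10}
  x = 8: [0↦4, 1↦8, 2↦7, 3↦7, 4↦3, 5↦1, 6↦7, 7↦5, 8↦1, 9↦1, 10↦0]  zeros at y ∈ {10}
  x = 9: [0↦6, 1↦4, 2↦8, 3↦2, 4↦3, 5↦6, 6↦6, 7↦9, 8↦10, 9↦4, 10↦8]  zeros at y ∈ ∅
  x = 10: [0↦9, 1↦10, 2↦6, 3↦3, 4↦7, 5↦2, 6↦5, 7↦0, 8↦4, 9↦1, 10↦8]  zeros at y ∈ {7}
Collecting zeros: affine points = {(0, 8), (1, 7), (2, 8), (3, 2), (3, 3), (3, 6), (4, 3), (4, 4), (5, 4), (5, 8), (5, 10), (6, 1), (6, 3), (6, 7), (7, 10), (8, 10), (10, 7)}.
Total count |C(F_11)_aff| = 17.
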